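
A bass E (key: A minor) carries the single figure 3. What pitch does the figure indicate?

G

Counting 2 letter steps above E lands on G; in A minor, that letter is G.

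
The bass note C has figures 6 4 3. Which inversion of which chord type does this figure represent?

Intervals of 6/4/3 above the bass form a seventh chord; the bass is the fifth, so this is second inversion.

seventh chord, second inversion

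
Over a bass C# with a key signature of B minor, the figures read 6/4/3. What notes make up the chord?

A third above C# in this key is E.
A fourth above C# in this key is F#.
A sixth above C# in this key is A.
Together with the bass C#, this spells F# minor seventh in second inversion.

C#, E, F#, A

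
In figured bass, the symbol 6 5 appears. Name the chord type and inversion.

6 5 is shorthand for 6/5/3.
Intervals of 6/5/3 above the bass form a seventh chord; the bass is the third, so this is first inversion.

seventh chord, first inversion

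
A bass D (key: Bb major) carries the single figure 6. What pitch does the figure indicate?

Counting 5 letter steps above D lands on B; in Bb major, that letter is Bb.

Bb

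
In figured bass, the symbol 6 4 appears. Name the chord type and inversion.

triad, second inversion

Intervals of 6/4 above the bass form a triad; the bass is the fifth, so this is second inversion.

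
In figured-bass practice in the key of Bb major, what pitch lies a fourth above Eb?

Counting 3 letter steps above Eb lands on A; in Bb major, that letter is A.

A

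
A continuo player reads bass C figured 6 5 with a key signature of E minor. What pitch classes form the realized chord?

C, E, G, A

The written figures 6 5 are shorthand for 6/5/3: the 3 is implied.
A third above C in this key is E.
A fifth above C in this key is G.
A sixth above C in this key is A.
Together with the bass C, this spells A minor seventh in first inversion.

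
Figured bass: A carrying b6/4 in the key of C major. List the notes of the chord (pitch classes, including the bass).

A, D, Fb

A fourth above A in this key is D.
A sixth above A in this key is F, lowered to Fb by the flat.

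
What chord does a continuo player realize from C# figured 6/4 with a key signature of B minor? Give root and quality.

F# minor

The figures 6/4 indicate a triad in second inversion.
In second inversion the root lies a fourth above the bass: a fourth above C# in B minor is F#.
The chord tones are C#, F#, A, giving F# minor.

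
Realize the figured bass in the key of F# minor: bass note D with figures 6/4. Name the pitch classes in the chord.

A fourth above D in this key is G#.
A sixth above D in this key is B.
Together with the bass D, this spells G# diminished in second inversion.

D, G#, B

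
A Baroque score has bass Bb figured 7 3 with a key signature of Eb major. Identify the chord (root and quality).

Bb dominant seventh

The figures 7 3 indicate a seventh chord in root position.
In root position the bass is the root, so the root is Bb.
The chord tones are Bb, D, F, Ab, giving Bb dominant seventh.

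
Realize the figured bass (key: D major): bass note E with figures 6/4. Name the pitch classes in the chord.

A fourth above E in this key is A.
A sixth above E in this key is C#.
Together with the bass E, this spells A major in second inversion.

E, A, C#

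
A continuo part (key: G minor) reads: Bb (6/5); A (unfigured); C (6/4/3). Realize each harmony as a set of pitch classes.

Bb (6/5/3): Bb, D, F, G.
A (5/3): A, C, Eb.
C (6/4/3): C, Eb, F, A.

Bb, D, F, G | A, C, Eb | C, Eb, F, A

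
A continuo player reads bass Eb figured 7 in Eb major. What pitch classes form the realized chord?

The written figures 7 are shorthand for 7/5/3: the 5/3 are implied.
A third above Eb in this key is G.
A fifth above Eb in this key is Bb.
A seventh above Eb in this key is D.
Together with the bass Eb, this spells Eb major seventh in root position.

Eb, G, Bb, D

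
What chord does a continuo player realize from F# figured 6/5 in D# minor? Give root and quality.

The figures 6/5 indicate a seventh chord in first inversion.
In first inversion the root lies a sixth above the bass: a sixth above F# in D# minor is D#.
The chord tones are F#, A#, C#, D#, giving D# minor seventh.

D# minor seventh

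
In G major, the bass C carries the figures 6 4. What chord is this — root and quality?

F# diminished

The figures 6 4 indicate a triad in second inversion.
In second inversion the root lies a fourth above the bass: a fourth above C in G major is F#.
The chord tones are C, F#, A, giving F# diminished.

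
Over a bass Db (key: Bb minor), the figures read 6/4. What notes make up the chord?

A fourth above Db in this key is Gb.
A sixth above Db in this key is Bb.
Together with the bass Db, this spells Gb major in second inversion.

Db, Gb, Bb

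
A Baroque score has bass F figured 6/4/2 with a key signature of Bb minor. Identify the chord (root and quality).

The figures 6/4/2 indicate a seventh chord in third inversion.
In third inversion the root lies a second above the bass: a second above F in Bb minor is Gb.
The chord tones are F, Gb, Bb, Db, giving Gb major seventh.

Gb major seventh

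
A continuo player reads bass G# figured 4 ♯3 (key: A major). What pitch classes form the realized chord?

The written figures 4 ♯3 are shorthand for 6/4/3: the 6 is implied.
A third above G# in this key is B, raised to B# by the sharp.
A fourth above G# in this key is C#.
A sixth above G# in this key is E.
Together with the bass G#, this spells C# minor-major seventh in second inversion.

G#, B#, C#, E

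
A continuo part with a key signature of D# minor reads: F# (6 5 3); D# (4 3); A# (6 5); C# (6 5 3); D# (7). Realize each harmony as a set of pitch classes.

F#, A#, C#, D# | D#, F#, G#, B | A#, C#, E#, F# | C#, E#, G#, A# | D#, F#, A#, C#

F# (6/5/3): F#, A#, C#, D#.
D# (6/4/3): D#, F#, G#, B.
A# (6/5/3): A#, C#, E#, F#.
C# (6/5/3): C#, E#, G#, A#.
D# (7/5/3): D#, F#, A#, C#.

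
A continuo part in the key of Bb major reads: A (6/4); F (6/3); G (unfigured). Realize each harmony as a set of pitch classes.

A (6/4): A, D, F.
F (6/3): F, A, D.
G (5/3): G, Bb, D.

A, D, F | F, A, D | G, Bb, D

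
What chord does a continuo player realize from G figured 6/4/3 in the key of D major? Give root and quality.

The figures 6/4/3 indicate a seventh chord in second inversion.
In second inversion the root lies a fourth above the bass: a fourth above G in D major is C#.
The chord tones are G, B, C#, E, giving C# half-diminished seventh.

C# half-diminished seventh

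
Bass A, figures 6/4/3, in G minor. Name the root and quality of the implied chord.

D minor seventh

The figures 6/4/3 indicate a seventh chord in second inversion.
In second inversion the root lies a fourth above the bass: a fourth above A in G minor is D.
The chord tones are A, C, D, F, giving D minor seventh.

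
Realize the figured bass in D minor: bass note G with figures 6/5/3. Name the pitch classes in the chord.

G, Bb, D, E

A third above G in this key is Bb.
A fifth above G in this key is D.
A sixth above G in this key is E.
Together with the bass G, this spells E half-diminished seventh in first inversion.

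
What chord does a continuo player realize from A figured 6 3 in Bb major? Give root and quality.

The figures 6 3 indicate a triad in first inversion.
In first inversion the root lies a sixth above the bass: a sixth above A in Bb major is F.
The chord tones are A, C, F, giving F major.

F major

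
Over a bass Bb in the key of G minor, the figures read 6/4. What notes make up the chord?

Bb, Eb, G

A fourth above Bb in this key is Eb.
A sixth above Bb in this key is G.
Together with the bass Bb, this spells Eb major in second inversion.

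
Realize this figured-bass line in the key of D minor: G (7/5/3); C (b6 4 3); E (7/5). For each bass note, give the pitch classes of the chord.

G (7/5/3): G, Bb, D, F.
C (b6/4/3): C, E, F, Ab.
E (7/5/3): E, G, Bb, D.

G, Bb, D, F | C, E, F, Ab | E, G, Bb, D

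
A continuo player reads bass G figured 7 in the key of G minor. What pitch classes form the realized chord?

G, Bb, D, F

The written figures 7 are shorthand for 7/5/3: the 5/3 are implied.
A third above G in this key is Bb.
A fifth above G in this key is D.
A seventh above G in this key is F.
Together with the bass G, this spells G minor seventh in root position.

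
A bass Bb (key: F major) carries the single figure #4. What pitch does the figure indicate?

E#

Counting 3 letter steps above Bb lands on E; in F major, that letter is E.
The #4 figure raises it a semitone, giving E#.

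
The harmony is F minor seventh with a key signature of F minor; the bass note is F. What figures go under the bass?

7

F is the root of F minor seventh, so the chord is in root position.
A seventh chord in root position is figured 7/5/3, conventionally abbreviated 7.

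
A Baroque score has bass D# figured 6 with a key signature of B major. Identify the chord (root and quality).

The figures 6 indicate a triad in first inversion.
In first inversion the root lies a sixth above the bass: a sixth above D# in B major is B.
The chord tones are D#, F#, B, giving B major.

B major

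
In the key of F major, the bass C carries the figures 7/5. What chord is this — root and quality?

C dominant seventh

The figures 7/5 indicate a seventh chord in root position.
In root position the bass is the root, so the root is C.
The chord tones are C, E, G, Bb, giving C dominant seventh.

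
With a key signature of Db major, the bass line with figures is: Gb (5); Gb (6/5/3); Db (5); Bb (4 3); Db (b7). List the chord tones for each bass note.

Gb (5/3): Gb, Bb, Db.
Gb (6/5/3): Gb, Bb, Db, Eb.
Db (5/3): Db, F, Ab.
Bb (6/4/3): Bb, Db, Eb, Gb.
Db (b7/5/3): Db, F, Ab, Cb.

Gb, Bb, Db | Gb, Bb, Db, Eb | Db, F, Ab | Bb, Db, Eb, Gb | Db, F, Ab, Cb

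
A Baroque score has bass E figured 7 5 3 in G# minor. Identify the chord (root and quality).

The figures 7 5 3 indicate a seventh chord in root position.
In root position the bass is the root, so the root is E.
The chord tones are E, G#, B, D#, giving E major seventh.

E major seventh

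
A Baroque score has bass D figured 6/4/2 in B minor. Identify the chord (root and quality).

E minor seventh

The figures 6/4/2 indicate a seventh chord in third inversion.
In third inversion the root lies a second above the bass: a second above D in B minor is E.
The chord tones are D, E, G, B, giving E minor seventh.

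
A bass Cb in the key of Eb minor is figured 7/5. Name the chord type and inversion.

seventh chord, root position

7/5 is shorthand for 7/5/3.
Intervals of 7/5/3 above the bass form a seventh chord; the bass is the root, so this is root position.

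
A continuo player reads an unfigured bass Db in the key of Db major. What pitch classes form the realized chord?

Db, F, Ab

An unfigured bass implies 5/3.
A third above Db in this key is F.
A fifth above Db in this key is Ab.
Together with the bass Db, this spells Db major in root position.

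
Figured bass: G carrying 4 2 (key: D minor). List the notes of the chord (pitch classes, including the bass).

The written figures 4 2 are shorthand for 6/4/2: the 6 is implied.
A second above G in this key is A.
A fourth above G in this key is C.
A sixth above G in this key is E.
Together with the bass G, this spells A minor seventh in third inversion.

G, A, C, E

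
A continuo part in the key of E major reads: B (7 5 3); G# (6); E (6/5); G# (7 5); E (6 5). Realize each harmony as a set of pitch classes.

B (7/5/3): B, D#, F#, A.
G# (6/3): G#, B, E.
E (6/5/3): E, G#, B, C#.
G# (7/5/3): G#, B, D#, F#.
E (6/5/3): E, G#, B, C#.

B, D#, F#, A | G#, B, E | E, G#, B, C# | G#, B, D#, F# | E, G#, B, C#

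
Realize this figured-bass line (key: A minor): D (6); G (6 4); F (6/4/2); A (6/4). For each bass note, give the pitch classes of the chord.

D (6/3): D, F, B.
G (6/4): G, C, E.
F (6/4/2): F, G, B, D.
A (6/4): A, D, F.

D, F, B | G, C, E | F, G, B, D | A, D, F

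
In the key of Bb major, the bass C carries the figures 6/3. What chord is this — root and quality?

A diminished

The figures 6/3 indicate a triad in first inversion.
In first inversion the root lies a sixth above the bass: a sixth above C in Bb major is A.
The chord tones are C, Eb, A, giving A diminished.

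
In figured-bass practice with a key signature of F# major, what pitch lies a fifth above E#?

B

Counting 4 letter steps above E# lands on B; in F# major, that letter is B.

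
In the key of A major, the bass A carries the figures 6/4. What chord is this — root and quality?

The figures 6/4 indicate a triad in second inversion.
In second inversion the root lies a fourth above the bass: a fourth above A in A major is D.
The chord tones are A, D, F#, giving D major.

D major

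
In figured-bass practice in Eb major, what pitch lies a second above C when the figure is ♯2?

D#

Counting 1 letter step above C lands on D; in Eb major, that letter is D.
The #2 figure raises it a semitone, giving D#.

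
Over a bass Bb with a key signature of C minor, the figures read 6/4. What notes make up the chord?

A fourth above Bb in this key is Eb.
A sixth above Bb in this key is G.
Together with the bass Bb, this spells Eb major in second inversion.

Bb, Eb, G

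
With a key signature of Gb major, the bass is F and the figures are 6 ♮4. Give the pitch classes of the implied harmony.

F, B, Db

A fourth above F in this key is Bb, made natural (B) by the ♮ figure.
A sixth above F in this key is Db.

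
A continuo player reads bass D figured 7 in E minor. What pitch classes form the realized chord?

The written figures 7 are shorthand for 7/5/3: the 5/3 are implied.
A third above D in this key is F#.
A fifth above D in this key is A.
A seventh above D in this key is C.
Together with the bass D, this spells D dominant seventh in root position.

D, F#, A, C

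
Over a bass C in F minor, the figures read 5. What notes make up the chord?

The written figures 5 are shorthand for 5/3: the 3 is implied.
A third above C in this key is Eb.
A fifth above C in this key is G.
Together with the bass C, this spells C minor in root position.

C, Eb, G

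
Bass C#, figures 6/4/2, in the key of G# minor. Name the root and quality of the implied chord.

The figures 6/4/2 indicate a seventh chord in third inversion.
In third inversion the root lies a second above the bass: a second above C# in G# minor is D#.
The chord tones are C#, D#, F#, A#, giving D# minor seventh.

D# minor seventh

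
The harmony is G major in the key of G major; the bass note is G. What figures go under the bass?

G is the root of G major, so the chord is in root position.
A triad in root position is figured 5/3, conventionally abbreviated (no figures — root-position triad).

no figures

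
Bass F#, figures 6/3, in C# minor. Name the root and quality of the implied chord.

The figures 6/3 indicate a triad in first inversion.
In first inversion the root lies a sixth above the bass: a sixth above F# in C# minor is D#.
The chord tones are F#, A, D#, giving D# diminished.

D# diminished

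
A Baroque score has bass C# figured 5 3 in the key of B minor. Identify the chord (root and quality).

The figures 5 3 indicate a triad in root position.
In root position the bass is the root, so the root is C#.
The chord tones are C#, E, G, giving C# diminished.

C# diminished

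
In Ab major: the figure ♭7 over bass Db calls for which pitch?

Counting 6 letter steps above Db lands on C; in Ab major, that letter is C.
The b7 figure lowers it a semitone, giving Cb.

Cb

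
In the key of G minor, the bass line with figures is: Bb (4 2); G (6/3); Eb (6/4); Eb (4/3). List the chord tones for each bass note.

Bb, C, Eb, G | G, Bb, Eb | Eb, A, C | Eb, G, A, C

Bb (6/4/2): Bb, C, Eb, G.
G (6/3): G, Bb, Eb.
Eb (6/4): Eb, A, C.
Eb (6/4/3): Eb, G, A, C.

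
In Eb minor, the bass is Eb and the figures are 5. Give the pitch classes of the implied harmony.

The written figures 5 are shorthand for 5/3: the 3 is implied.
A third above Eb in this key is Gb.
A fifth above Eb in this key is Bb.
Together with the bass Eb, this spells Eb minor in root position.

Eb, Gb, Bb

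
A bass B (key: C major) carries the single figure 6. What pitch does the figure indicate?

Counting 5 letter steps above B lands on G; in C major, that letter is G.

G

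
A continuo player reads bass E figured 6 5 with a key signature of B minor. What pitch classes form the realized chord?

The written figures 6 5 are shorthand for 6/5/3: the 3 is implied.
A third above E in this key is G.
A fifth above E in this key is B.
A sixth above E in this key is C#.
Together with the bass E, this spells C# half-diminished seventh in first inversion.

E, G, B, C#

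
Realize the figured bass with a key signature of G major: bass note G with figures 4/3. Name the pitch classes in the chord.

G, B, C, E

The written figures 4/3 are shorthand for 6/4/3: the 6 is implied.
A third above G in this key is B.
A fourth above G in this key is C.
A sixth above G in this key is E.
Together with the bass G, this spells C major seventh in second inversion.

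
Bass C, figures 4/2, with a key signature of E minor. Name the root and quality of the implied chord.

D dominant seventh

The figures 4/2 indicate a seventh chord in third inversion.
In third inversion the root lies a second above the bass: a second above C in E minor is D.
The chord tones are C, D, F#, A, giving D dominant seventh.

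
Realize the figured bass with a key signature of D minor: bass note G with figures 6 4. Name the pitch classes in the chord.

G, C, E

A fourth above G in this key is C.
A sixth above G in this key is E.
Together with the bass G, this spells C major in second inversion.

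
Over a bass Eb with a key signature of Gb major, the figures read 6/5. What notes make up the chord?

The written figures 6/5 are shorthand for 6/5/3: the 3 is implied.
A third above Eb in this key is Gb.
A fifth above Eb in this key is Bb.
A sixth above Eb in this key is Cb.
Together with the bass Eb, this spells Cb major seventh in first inversion.

Eb, Gb, Bb, Cb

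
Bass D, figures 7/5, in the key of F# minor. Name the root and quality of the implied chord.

The figures 7/5 indicate a seventh chord in root position.
In root position the bass is the root, so the root is D.
The chord tones are D, F#, A, C#, giving D major seventh.

D major seventh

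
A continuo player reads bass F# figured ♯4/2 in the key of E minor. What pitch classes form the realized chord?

The written figures ♯4/2 are shorthand for 6/4/2: the 6 is implied.
A second above F# in this key is G.
A fourth above F# in this key is B, raised to B# by the sharp.
A sixth above F# in this key is D.

F#, G, B#, D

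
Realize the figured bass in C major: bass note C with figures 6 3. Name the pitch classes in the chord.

A third above C in this key is E.
A sixth above C in this key is A.
Together with the bass C, this spells A minor in first inversion.

C, E, A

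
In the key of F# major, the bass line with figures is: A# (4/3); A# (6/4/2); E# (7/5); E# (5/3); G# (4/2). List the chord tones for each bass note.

A#, C#, D#, F# | A#, B, D#, F# | E#, G#, B, D# | E#, G#, B | G#, A#, C#, E#

A# (6/4/3): A#, C#, D#, F#.
A# (6/4/2): A#, B, D#, F#.
E# (7/5/3): E#, G#, B, D#.
E# (5/3): E#, G#, B.
G# (6/4/2): G#, A#, C#, E#.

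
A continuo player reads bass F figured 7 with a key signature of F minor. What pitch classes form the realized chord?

F, Ab, C, Eb

The written figures 7 are shorthand for 7/5/3: the 5/3 are implied.
A third above F in this key is Ab.
A fifth above F in this key is C.
A seventh above F in this key is Eb.
Together with the bass F, this spells F minor seventh in root position.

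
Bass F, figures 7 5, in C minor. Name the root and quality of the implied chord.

F minor seventh

The figures 7 5 indicate a seventh chord in root position.
In root position the bass is the root, so the root is F.
The chord tones are F, Ab, C, Eb, giving F minor seventh.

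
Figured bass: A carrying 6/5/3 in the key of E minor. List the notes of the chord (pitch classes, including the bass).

A, C, E, F#

A third above A in this key is C.
A fifth above A in this key is E.
A sixth above A in this key is F#.
Together with the bass A, this spells F# half-diminished seventh in first inversion.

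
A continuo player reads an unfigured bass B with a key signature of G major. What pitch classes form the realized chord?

An unfigured bass implies 5/3.
A third above B in this key is D.
A fifth above B in this key is F#.
Together with the bass B, this spells B minor in root position.

B, D, F#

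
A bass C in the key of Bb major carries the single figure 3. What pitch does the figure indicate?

Counting 2 letter steps above C lands on E; in Bb major, that letter is Eb.

Eb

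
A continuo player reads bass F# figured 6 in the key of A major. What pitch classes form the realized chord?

F#, A, D

The written figures 6 are shorthand for 6/3: the 3 is implied.
A third above F# in this key is A.
A sixth above F# in this key is D.
Together with the bass F#, this spells D major in first inversion.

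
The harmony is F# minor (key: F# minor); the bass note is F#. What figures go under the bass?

F# is the root of F# minor, so the chord is in root position.
A triad in root position is figured 5/3, conventionally abbreviated (no figures — root-position triad).

no figures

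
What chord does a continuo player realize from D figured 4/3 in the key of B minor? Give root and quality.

The figures 4/3 indicate a seventh chord in second inversion.
In second inversion the root lies a fourth above the bass: a fourth above D in B minor is G.
The chord tones are D, F#, G, B, giving G major seventh.

G major seventh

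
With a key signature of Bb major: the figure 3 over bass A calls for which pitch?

C

Counting 2 letter steps above A lands on C; in Bb major, that letter is C.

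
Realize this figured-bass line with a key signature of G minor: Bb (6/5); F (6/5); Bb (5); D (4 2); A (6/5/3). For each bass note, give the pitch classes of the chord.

Bb (6/5/3): Bb, D, F, G.
F (6/5/3): F, A, C, D.
Bb (5/3): Bb, D, F.
D (6/4/2): D, Eb, G, Bb.
A (6/5/3): A, C, Eb, F.

Bb, D, F, G | F, A, C, D | Bb, D, F | D, Eb, G, Bb | A, C, Eb, F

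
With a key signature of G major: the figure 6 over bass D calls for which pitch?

Counting 5 letter steps above D lands on B; in G major, that letter is B.

B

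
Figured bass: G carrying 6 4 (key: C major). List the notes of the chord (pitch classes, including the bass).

G, C, E

A fourth above G in this key is C.
A sixth above G in this key is E.
Together with the bass G, this spells C major in second inversion.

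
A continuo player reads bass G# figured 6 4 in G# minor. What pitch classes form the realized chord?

A fourth above G# in this key is C#.
A sixth above G# in this key is E.
Together with the bass G#, this spells C# minor in second inversion.

G#, C#, E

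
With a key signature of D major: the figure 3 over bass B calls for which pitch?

D

Counting 2 letter steps above B lands on D; in D major, that letter is D.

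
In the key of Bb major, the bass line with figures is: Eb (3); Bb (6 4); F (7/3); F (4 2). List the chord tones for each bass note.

Eb, G, Bb | Bb, Eb, G | F, A, C, Eb | F, G, Bb, D

Eb (5/3): Eb, G, Bb.
Bb (6/4): Bb, Eb, G.
F (7/5/3): F, A, C, Eb.
F (6/4/2): F, G, Bb, D.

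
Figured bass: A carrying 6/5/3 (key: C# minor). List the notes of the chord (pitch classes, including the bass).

A, C#, E, F#

A third above A in this key is C#.
A fifth above A in this key is E.
A sixth above A in this key is F#.
Together with the bass A, this spells F# minor seventh in first inversion.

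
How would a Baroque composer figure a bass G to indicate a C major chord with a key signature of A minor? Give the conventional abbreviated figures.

G is the fifth of C major, so the chord is in second inversion.
A triad in second inversion is figured 6/4, conventionally abbreviated 6/4.

6/4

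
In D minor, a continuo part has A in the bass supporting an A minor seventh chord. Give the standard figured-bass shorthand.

A is the root of A minor seventh, so the chord is in root position.
A seventh chord in root position is figured 7/5/3, conventionally abbreviated 7.

7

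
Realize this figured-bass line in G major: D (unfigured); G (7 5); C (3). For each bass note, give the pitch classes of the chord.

D, F#, A | G, B, D, F# | C, E, G

D (5/3): D, F#, A.
G (7/5/3): G, B, D, F#.
C (5/3): C, E, G.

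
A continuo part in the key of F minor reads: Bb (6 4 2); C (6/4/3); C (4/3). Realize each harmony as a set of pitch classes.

Bb (6/4/2): Bb, C, Eb, G.
C (6/4/3): C, Eb, F, Ab.
C (6/4/3): C, Eb, F, Ab.

Bb, C, Eb, G | C, Eb, F, Ab | C, Eb, F, Ab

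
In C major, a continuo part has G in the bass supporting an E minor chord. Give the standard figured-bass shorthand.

G is the third of E minor, so the chord is in first inversion.
A triad in first inversion is figured 6/3, conventionally abbreviated 6.

6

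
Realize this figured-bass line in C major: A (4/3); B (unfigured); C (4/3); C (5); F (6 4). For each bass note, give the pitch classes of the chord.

A (6/4/3): A, C, D, F.
B (5/3): B, D, F.
C (6/4/3): C, E, F, A.
C (5/3): C, E, G.
F (6/4): F, B, D.

A, C, D, F | B, D, F | C, E, F, A | C, E, G | F, B, D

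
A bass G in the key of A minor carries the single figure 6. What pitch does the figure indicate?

E

Counting 5 letter steps above G lands on E; in A minor, that letter is E.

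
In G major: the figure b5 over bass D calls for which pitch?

Ab

Counting 4 letter steps above D lands on A; in G major, that letter is A.
The b5 figure lowers it a semitone, giving Ab.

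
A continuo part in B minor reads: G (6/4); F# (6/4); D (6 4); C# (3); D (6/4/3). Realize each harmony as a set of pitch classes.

G (6/4): G, C#, E.
F# (6/4): F#, B, D.
D (6/4): D, G, B.
C# (5/3): C#, E, G.
D (6/4/3): D, F#, G, B.

G, C#, E | F#, B, D | D, G, B | C#, E, G | D, F#, G, B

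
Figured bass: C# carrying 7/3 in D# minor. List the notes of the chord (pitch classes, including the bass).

The written figures 7/3 are shorthand for 7/5/3: the 5 is implied.
A third above C# in this key is E#.
A fifth above C# in this key is G#.
A seventh above C# in this key is B.
Together with the bass C#, this spells C# dominant seventh in root position.

C#, E#, G#, B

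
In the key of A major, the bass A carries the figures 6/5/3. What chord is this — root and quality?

The figures 6/5/3 indicate a seventh chord in first inversion.
In first inversion the root lies a sixth above the bass: a sixth above A in A major is F#.
The chord tones are A, C#, E, F#, giving F# minor seventh.

F# minor seventh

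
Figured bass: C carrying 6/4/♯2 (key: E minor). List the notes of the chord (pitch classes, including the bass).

A second above C in this key is D, raised to D# by the sharp.
A fourth above C in this key is F#.
A sixth above C in this key is A.
Together with the bass C, this spells D# diminished seventh in third inversion.

C, D#, F#, A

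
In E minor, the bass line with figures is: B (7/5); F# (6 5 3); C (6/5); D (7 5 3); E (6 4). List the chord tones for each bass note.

B (7/5/3): B, D, F#, A.
F# (6/5/3): F#, A, C, D.
C (6/5/3): C, E, G, A.
D (7/5/3): D, F#, A, C.
E (6/4): E, A, C.

B, D, F#, A | F#, A, C, D | C, E, G, A | D, F#, A, C | E, A, C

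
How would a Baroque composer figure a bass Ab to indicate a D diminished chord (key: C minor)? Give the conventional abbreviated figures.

Ab is the fifth of D diminished, so the chord is in second inversion.
A triad in second inversion is figured 6/4, conventionally abbreviated 6/4.

6/4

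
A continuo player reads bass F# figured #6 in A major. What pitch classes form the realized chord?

F#, A, D#

The written figures #6 are shorthand for 6/3: the 3 is implied.
A third above F# in this key is A.
A sixth above F# in this key is D, raised to D# by the sharp.
Together with the bass F#, this spells D# diminished in first inversion.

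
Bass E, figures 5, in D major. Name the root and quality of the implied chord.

The figures 5 indicate a triad in root position.
In root position the bass is the root, so the root is E.
The chord tones are E, G, B, giving E minor.

E minor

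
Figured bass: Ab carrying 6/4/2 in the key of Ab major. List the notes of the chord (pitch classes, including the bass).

A second above Ab in this key is Bb.
A fourth above Ab in this key is Db.
A sixth above Ab in this key is F.
Together with the bass Ab, this spells Bb minor seventh in third inversion.

Ab, Bb, Db, F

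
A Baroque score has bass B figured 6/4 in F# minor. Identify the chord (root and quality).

The figures 6/4 indicate a triad in second inversion.
In second inversion the root lies a fourth above the bass: a fourth above B in F# minor is E.
The chord tones are B, E, G#, giving E major.

E major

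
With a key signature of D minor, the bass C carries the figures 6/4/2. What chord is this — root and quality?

The figures 6/4/2 indicate a seventh chord in third inversion.
In third inversion the root lies a second above the bass: a second above C in D minor is D.
The chord tones are C, D, F, A, giving D minor seventh.

D minor seventh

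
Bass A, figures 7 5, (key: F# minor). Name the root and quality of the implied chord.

A major seventh

The figures 7 5 indicate a seventh chord in root position.
In root position the bass is the root, so the root is A.
The chord tones are A, C#, E, G#, giving A major seventh.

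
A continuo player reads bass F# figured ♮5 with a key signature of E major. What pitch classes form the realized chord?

The written figures ♮5 are shorthand for 5/3: the 3 is implied.
A third above F# in this key is A.
A fifth above F# in this key is C#, made natural (C) by the ♮ figure.
Together with the bass F#, this spells F# diminished in root position.

F#, A, C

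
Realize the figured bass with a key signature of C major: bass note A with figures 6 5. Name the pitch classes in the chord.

The written figures 6 5 are shorthand for 6/5/3: the 3 is implied.
A third above A in this key is C.
A fifth above A in this key is E.
A sixth above A in this key is F.
Together with the bass A, this spells F major seventh in first inversion.

A, C, E, F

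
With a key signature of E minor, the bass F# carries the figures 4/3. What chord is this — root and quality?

B minor seventh

The figures 4/3 indicate a seventh chord in second inversion.
In second inversion the root lies a fourth above the bass: a fourth above F# in E minor is B.
The chord tones are F#, A, B, D, giving B minor seventh.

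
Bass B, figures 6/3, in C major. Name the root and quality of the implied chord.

The figures 6/3 indicate a triad in first inversion.
In first inversion the root lies a sixth above the bass: a sixth above B in C major is G.
The chord tones are B, D, G, giving G major.

G major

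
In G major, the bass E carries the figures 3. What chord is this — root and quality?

The figures 3 indicate a triad in root position.
In root position the bass is the root, so the root is E.
The chord tones are E, G, B, giving E minor.

E minor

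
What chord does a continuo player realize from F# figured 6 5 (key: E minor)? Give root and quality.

D dominant seventh

The figures 6 5 indicate a seventh chord in first inversion.
In first inversion the root lies a sixth above the bass: a sixth above F# in E minor is D.
The chord tones are F#, A, C, D, giving D dominant seventh.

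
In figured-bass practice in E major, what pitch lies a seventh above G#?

Counting 6 letter steps above G# lands on F; in E major, that letter is F#.

F#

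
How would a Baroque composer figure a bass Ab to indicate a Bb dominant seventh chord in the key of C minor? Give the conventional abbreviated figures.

Ab is the seventh of Bb dominant seventh, so the chord is in third inversion.
A seventh chord in third inversion is figured 6/4/2, conventionally abbreviated 4/2.

4/2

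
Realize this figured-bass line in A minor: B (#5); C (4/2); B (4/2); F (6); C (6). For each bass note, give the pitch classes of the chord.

B (#5/3): B, D, F#.
C (6/4/2): C, D, F, A.
B (6/4/2): B, C, E, G.
F (6/3): F, A, D.
C (6/3): C, E, A.

B, D, F# | C, D, F, A | B, C, E, G | F, A, D | C, E, A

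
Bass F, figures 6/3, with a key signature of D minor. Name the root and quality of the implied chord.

D minor

The figures 6/3 indicate a triad in first inversion.
In first inversion the root lies a sixth above the bass: a sixth above F in D minor is D.
The chord tones are F, A, D, giving D minor.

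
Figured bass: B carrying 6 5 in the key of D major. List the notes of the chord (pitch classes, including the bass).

B, D, F#, G

The written figures 6 5 are shorthand for 6/5/3: the 3 is implied.
A third above B in this key is D.
A fifth above B in this key is F#.
A sixth above B in this key is G.
Together with the bass B, this spells G major seventh in first inversion.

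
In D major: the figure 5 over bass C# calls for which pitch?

G

Counting 4 letter steps above C# lands on G; in D major, that letter is G.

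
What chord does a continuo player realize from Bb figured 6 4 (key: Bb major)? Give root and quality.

The figures 6 4 indicate a triad in second inversion.
In second inversion the root lies a fourth above the bass: a fourth above Bb in Bb major is Eb.
The chord tones are Bb, Eb, G, giving Eb major.

Eb major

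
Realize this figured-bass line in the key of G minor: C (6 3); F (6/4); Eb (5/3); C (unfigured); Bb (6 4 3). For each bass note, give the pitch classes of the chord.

C, Eb, A | F, Bb, D | Eb, G, Bb | C, Eb, G | Bb, D, Eb, G

C (6/3): C, Eb, A.
F (6/4): F, Bb, D.
Eb (5/3): Eb, G, Bb.
C (5/3): C, Eb, G.
Bb (6/4/3): Bb, D, Eb, G.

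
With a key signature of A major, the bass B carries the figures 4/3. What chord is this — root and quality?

The figures 4/3 indicate a seventh chord in second inversion.
In second inversion the root lies a fourth above the bass: a fourth above B in A major is E.
The chord tones are B, D, E, G#, giving E dominant seventh.

E dominant seventh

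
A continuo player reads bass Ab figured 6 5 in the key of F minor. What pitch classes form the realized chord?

The written figures 6 5 are shorthand for 6/5/3: the 3 is implied.
A third above Ab in this key is C.
A fifth above Ab in this key is Eb.
A sixth above Ab in this key is F.
Together with the bass Ab, this spells F minor seventh in first inversion.

Ab, C, Eb, F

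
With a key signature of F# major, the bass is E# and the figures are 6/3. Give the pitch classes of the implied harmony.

A third above E# in this key is G#.
A sixth above E# in this key is C#.
Together with the bass E#, this spells C# major in first inversion.

E#, G#, C#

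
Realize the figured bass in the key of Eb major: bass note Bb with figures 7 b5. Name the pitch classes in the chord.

The written figures 7 b5 are shorthand for 7/5/3: the 3 is implied.
A third above Bb in this key is D.
A fifth above Bb in this key is F, lowered to Fb by the flat.
A seventh above Bb in this key is Ab.

Bb, D, Fb, Ab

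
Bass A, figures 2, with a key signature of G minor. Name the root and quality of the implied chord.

Bb major seventh

The figures 2 indicate a seventh chord in third inversion.
In third inversion the root lies a second above the bass: a second above A in G minor is Bb.
The chord tones are A, Bb, D, F, giving Bb major seventh.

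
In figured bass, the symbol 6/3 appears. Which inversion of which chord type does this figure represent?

Intervals of 6/3 above the bass form a triad; the bass is the third, so this is first inversion.

triad, first inversion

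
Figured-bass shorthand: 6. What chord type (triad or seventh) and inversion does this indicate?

triad, first inversion

6 is shorthand for 6/3.
Intervals of 6/3 above the bass form a triad; the bass is the third, so this is first inversion.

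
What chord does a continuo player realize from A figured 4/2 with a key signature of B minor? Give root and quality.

B minor seventh

The figures 4/2 indicate a seventh chord in third inversion.
In third inversion the root lies a second above the bass: a second above A in B minor is B.
The chord tones are A, B, D, F#, giving B minor seventh.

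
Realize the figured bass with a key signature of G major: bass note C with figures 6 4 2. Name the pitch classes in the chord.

C, D, F#, A

A second above C in this key is D.
A fourth above C in this key is F#.
A sixth above C in this key is A.
Together with the bass C, this spells D dominant seventh in third inversion.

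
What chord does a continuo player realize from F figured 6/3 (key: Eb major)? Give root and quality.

The figures 6/3 indicate a triad in first inversion.
In first inversion the root lies a sixth above the bass: a sixth above F in Eb major is D.
The chord tones are F, Ab, D, giving D diminished.

D diminished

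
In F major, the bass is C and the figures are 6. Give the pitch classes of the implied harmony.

The written figures 6 are shorthand for 6/3: the 3 is implied.
A third above C in this key is E.
A sixth above C in this key is A.
Together with the bass C, this spells A minor in first inversion.

C, E, A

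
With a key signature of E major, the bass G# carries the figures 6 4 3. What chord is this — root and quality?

The figures 6 4 3 indicate a seventh chord in second inversion.
In second inversion the root lies a fourth above the bass: a fourth above G# in E major is C#.
The chord tones are G#, B, C#, E, giving C# minor seventh.

C# minor seventh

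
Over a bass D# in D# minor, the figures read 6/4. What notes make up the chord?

A fourth above D# in this key is G#.
A sixth above D# in this key is B.
Together with the bass D#, this spells G# minor in second inversion.

D#, G#, B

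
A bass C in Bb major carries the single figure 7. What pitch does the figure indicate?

Bb

Counting 6 letter steps above C lands on B; in Bb major, that letter is Bb.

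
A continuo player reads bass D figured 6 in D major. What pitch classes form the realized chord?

The written figures 6 are shorthand for 6/3: the 3 is implied.
A third above D in this key is F#.
A sixth above D in this key is B.
Together with the bass D, this spells B minor in first inversion.

D, F#, B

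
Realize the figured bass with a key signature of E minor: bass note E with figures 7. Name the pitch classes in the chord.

The written figures 7 are shorthand for 7/5/3: the 5/3 are implied.
A third above E in this key is G.
A fifth above E in this key is B.
A seventh above E in this key is D.
Together with the bass E, this spells E minor seventh in root position.

E, G, B, D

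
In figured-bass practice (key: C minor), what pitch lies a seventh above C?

Counting 6 letter steps above C lands on B; in C minor, that letter is Bb.

Bb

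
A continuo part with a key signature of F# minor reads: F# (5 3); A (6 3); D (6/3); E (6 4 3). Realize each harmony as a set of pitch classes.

F# (5/3): F#, A, C#.
A (6/3): A, C#, F#.
D (6/3): D, F#, B.
E (6/4/3): E, G#, A, C#.

F#, A, C# | A, C#, F# | D, F#, B | E, G#, A, C#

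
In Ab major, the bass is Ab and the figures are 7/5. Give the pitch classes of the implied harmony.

Ab, C, Eb, G

The written figures 7/5 are shorthand for 7/5/3: the 3 is implied.
A third above Ab in this key is C.
A fifth above Ab in this key is Eb.
A seventh above Ab in this key is G.
Together with the bass Ab, this spells Ab major seventh in root position.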